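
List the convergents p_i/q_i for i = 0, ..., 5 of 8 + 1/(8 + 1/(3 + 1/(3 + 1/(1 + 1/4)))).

8/1, 65/8, 203/25, 674/83, 877/108, 4182/515

Using the convergent recurrence p_i = a_i*p_{i-1} + p_{i-2}, q_i = a_i*q_{i-1} + q_{i-2} with p_{-2}=0, p_{-1}=1, q_{-2}=1, q_{-1}=0:
  i=0: a_0=8, p_0 = 8*1 + 0 = 8, q_0 = 8*0 + 1 = 1.
  i=1: a_1=8, p_1 = 8*8 + 1 = 65, q_1 = 8*1 + 0 = 8.
  i=2: a_2=3, p_2 = 3*65 + 8 = 203, q_2 = 3*8 + 1 = 25.
  i=3: a_3=3, p_3 = 3*203 + 65 = 674, q_3 = 3*25 + 8 = 83.
  i=4: a_4=1, p_4 = 1*674 + 203 = 877, q_4 = 1*83 + 25 = 108.
  i=5: a_5=4, p_5 = 4*877 + 674 = 4182, q_5 = 4*108 + 83 = 515.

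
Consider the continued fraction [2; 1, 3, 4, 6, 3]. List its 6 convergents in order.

2/1, 3/1, 11/4, 47/17, 293/106, 926/335

Using the convergent recurrence p_i = a_i*p_{i-1} + p_{i-2}, q_i = a_i*q_{i-1} + q_{i-2} with p_{-2}=0, p_{-1}=1, q_{-2}=1, q_{-1}=0:
  i=0: a_0=2, p_0 = 2*1 + 0 = 2, q_0 = 2*0 + 1 = 1.
  i=1: a_1=1, p_1 = 1*2 + 1 = 3, q_1 = 1*1 + 0 = 1.
  i=2: a_2=3, p_2 = 3*3 + 2 = 11, q_2 = 3*1 + 1 = 4.
  i=3: a_3=4, p_3 = 4*11 + 3 = 47, q_3 = 4*4 + 1 = 17.
  i=4: a_4=6, p_4 = 6*47 + 11 = 293, q_4 = 6*17 + 4 = 106.
  i=5: a_5=3, p_5 = 3*293 + 47 = 926, q_5 = 3*106 + 17 = 335.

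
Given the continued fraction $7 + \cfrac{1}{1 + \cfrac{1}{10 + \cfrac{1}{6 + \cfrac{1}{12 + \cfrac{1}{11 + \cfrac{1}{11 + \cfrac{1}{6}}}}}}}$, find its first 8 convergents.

Using the convergent recurrence p_i = a_i*p_{i-1} + p_{i-2}, q_i = a_i*q_{i-1} + q_{i-2} with p_{-2}=0, p_{-1}=1, q_{-2}=1, q_{-1}=0:
  i=0: a_0=7, p_0 = 7*1 + 0 = 7, q_0 = 7*0 + 1 = 1.
  i=1: a_1=1, p_1 = 1*7 + 1 = 8, q_1 = 1*1 + 0 = 1.
  i=2: a_2=10, p_2 = 10*8 + 7 = 87, q_2 = 10*1 + 1 = 11.
  i=3: a_3=6, p_3 = 6*87 + 8 = 530, q_3 = 6*11 + 1 = 67.
  i=4: a_4=12, p_4 = 12*530 + 87 = 6447, q_4 = 12*67 + 11 = 815.
  i=5: a_5=11, p_5 = 11*6447 + 530 = 71447, q_5 = 11*815 + 67 = 9032.
  i=6: a_6=11, p_6 = 11*71447 + 6447 = 792364, q_6 = 11*9032 + 815 = 100167.
  i=7: a_7=6, p_7 = 6*792364 + 71447 = 4825631, q_7 = 6*100167 + 9032 = 610034.

7/1, 8/1, 87/11, 530/67, 6447/815, 71447/9032, 792364/100167, 4825631/610034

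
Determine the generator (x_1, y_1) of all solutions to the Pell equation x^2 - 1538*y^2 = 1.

(x, y) = (813603, 20746)

First expand sqrt(1538) as a continued fraction. With x_i = (sqrt(1538) + m_i)/d_i and (m_0, d_0) = (0, 1): a_0 = floor(sqrt(1538)) = 39, since 39^2 = 1521 <= 1538 < 1600 = 40^2.
Iterate m_{i+1} = d_i*a_i - m_i, d_{i+1} = (1538 - m_{i+1}^2)/d_i, a_{i+1} = floor((a_0 + m_{i+1})/d_{i+1}):
  m_1 = 1*39 - 0 = 39, d_1 = (1538 - 39^2)/1 = 17/1 = 17, a_1 = floor((39 + 39)/17) = 4.
  m_2 = 17*4 - 39 = 29, d_2 = (1538 - 29^2)/17 = 697/17 = 41, a_2 = floor((39 + 29)/41) = 1.
  m_3 = 41*1 - 29 = 12, d_3 = (1538 - 12^2)/41 = 1394/41 = 34, a_3 = floor((39 + 12)/34) = 1.
  m_4 = 34*1 - 12 = 22, d_4 = (1538 - 22^2)/34 = 1054/34 = 31, a_4 = floor((39 + 22)/31) = 1.
  m_5 = 31*1 - 22 = 9, d_5 = (1538 - 9^2)/31 = 1457/31 = 47, a_5 = floor((39 + 9)/47) = 1.
  m_6 = 47*1 - 9 = 38, d_6 = (1538 - 38^2)/47 = 94/47 = 2, a_6 = floor((39 + 38)/2) = 38.
  m_7 = 2*38 - 38 = 38, d_7 = (1538 - 38^2)/2 = 94/2 = 47, a_7 = floor((39 + 38)/47) = 1.
  m_8 = 47*1 - 38 = 9, d_8 = (1538 - 9^2)/47 = 1457/47 = 31, a_8 = floor((39 + 9)/31) = 1.
  m_9 = 31*1 - 9 = 22, d_9 = (1538 - 22^2)/31 = 1054/31 = 34, a_9 = floor((39 + 22)/34) = 1.
  m_10 = 34*1 - 22 = 12, d_10 = (1538 - 12^2)/34 = 1394/34 = 41, a_10 = floor((39 + 12)/41) = 1.
  m_11 = 41*1 - 12 = 29, d_11 = (1538 - 29^2)/41 = 697/41 = 17, a_11 = floor((39 + 29)/17) = 4.
  m_12 = 17*4 - 29 = 39, d_12 = (1538 - 39^2)/17 = 17/17 = 1, a_12 = floor((39 + 39)/1) = 78.
  m_13 = 1*78 - 39 = 39, d_13 = (1538 - 39^2)/1 = 17/1 = 17: (m_13, d_13) = (m_1, d_1) = (39, 17), so from here the quotients repeat a_1, ..., a_12; the period length is 12.
So sqrt(1538) = [39; (4, 1, 1, 1, 1, 38, 1, 1, 1, 1, 4, 78)] with period length k = 12.
k is even, so the fundamental solution of x^2 - 1538y^2 = 1 is (p_{k-1}, q_{k-1}) = (p_11, q_11); compute convergents through index 11.
Convergents (p_i = a_i*p_{i-1} + p_{i-2}, q_i = a_i*q_{i-1} + q_{i-2} with p_{-2}=0, p_{-1}=1, q_{-2}=1, q_{-1}=0):
  i=0: a_0=39, p_0 = 39*1 + 0 = 39, q_0 = 39*0 + 1 = 1.
  i=1: a_1=4, p_1 = 4*39 + 1 = 157, q_1 = 4*1 + 0 = 4.
  i=2: a_2=1, p_2 = 1*157 + 39 = 196, q_2 = 1*4 + 1 = 5.
  i=3: a_3=1, p_3 = 1*196 + 157 = 353, q_3 = 1*5 + 4 = 9.
  i=4: a_4=1, p_4 = 1*353 + 196 = 549, q_4 = 1*9 + 5 = 14.
  i=5: a_5=1, p_5 = 1*549 + 353 = 902, q_5 = 1*14 + 9 = 23.
  i=6: a_6=38, p_6 = 38*902 + 549 = 34825, q_6 = 38*23 + 14 = 888.
  i=7: a_7=1, p_7 = 1*34825 + 902 = 35727, q_7 = 1*888 + 23 = 911.
  i=8: a_8=1, p_8 = 1*35727 + 34825 = 70552, q_8 = 1*911 + 888 = 1799.
  i=9: a_9=1, p_9 = 1*70552 + 35727 = 106279, q_9 = 1*1799 + 911 = 2710.
  i=10: a_10=1, p_10 = 1*106279 + 70552 = 176831, q_10 = 1*2710 + 1799 = 4509.
  i=11: a_11=4, p_11 = 4*176831 + 106279 = 813603, q_11 = 4*4509 + 2710 = 20746.
Check: 813603^2 - 1538*20746^2 = 661949841609 - 661949841608 = 1, so (x, y) = (813603, 20746) solves the equation, and by the theorem it is the least positive solution.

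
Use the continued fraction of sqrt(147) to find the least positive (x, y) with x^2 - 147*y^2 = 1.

(x, y) = (97, 8)

First expand sqrt(147) as a continued fraction. With x_i = (sqrt(147) + m_i)/d_i and (m_0, d_0) = (0, 1): a_0 = floor(sqrt(147)) = 12, since 12^2 = 144 <= 147 < 169 = 13^2.
Iterate m_{i+1} = d_i*a_i - m_i, d_{i+1} = (147 - m_{i+1}^2)/d_i, a_{i+1} = floor((a_0 + m_{i+1})/d_{i+1}):
  m_1 = 1*12 - 0 = 12, d_1 = (147 - 12^2)/1 = 3/1 = 3, a_1 = floor((12 + 12)/3) = 8.
  m_2 = 3*8 - 12 = 12, d_2 = (147 - 12^2)/3 = 3/3 = 1, a_2 = floor((12 + 12)/1) = 24.
  m_3 = 1*24 - 12 = 12, d_3 = (147 - 12^2)/1 = 3/1 = 3: (m_3, d_3) = (m_1, d_1) = (12, 3), so from here the quotients repeat a_1, a_2; the period length is 2.
So sqrt(147) = [12; (8, 24)] with period length k = 2.
k is even, so the fundamental solution of x^2 - 147y^2 = 1 is (p_{k-1}, q_{k-1}) = (p_1, q_1); compute convergents through index 1.
Convergents (p_i = a_i*p_{i-1} + p_{i-2}, q_i = a_i*q_{i-1} + q_{i-2} with p_{-2}=0, p_{-1}=1, q_{-2}=1, q_{-1}=0):
  i=0: a_0=12, p_0 = 12*1 + 0 = 12, q_0 = 12*0 + 1 = 1.
  i=1: a_1=8, p_1 = 8*12 + 1 = 97, q_1 = 8*1 + 0 = 8.
Check: 97^2 - 147*8^2 = 9409 - 9408 = 1, so (x, y) = (97, 8) solves the equation, and by the theorem it is the least positive solution.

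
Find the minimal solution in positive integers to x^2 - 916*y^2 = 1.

(x, y) = (5848201, 193230)

First expand sqrt(916) as a continued fraction. With x_i = (sqrt(916) + m_i)/d_i and (m_0, d_0) = (0, 1): a_0 = floor(sqrt(916)) = 30, since 30^2 = 900 <= 916 < 961 = 31^2.
Iterate m_{i+1} = d_i*a_i - m_i, d_{i+1} = (916 - m_{i+1}^2)/d_i, a_{i+1} = floor((a_0 + m_{i+1})/d_{i+1}):
  m_1 = 1*30 - 0 = 30, d_1 = (916 - 30^2)/1 = 16/1 = 16, a_1 = floor((30 + 30)/16) = 3.
  m_2 = 16*3 - 30 = 18, d_2 = (916 - 18^2)/16 = 592/16 = 37, a_2 = floor((30 + 18)/37) = 1.
  m_3 = 37*1 - 18 = 19, d_3 = (916 - 19^2)/37 = 555/37 = 15, a_3 = floor((30 + 19)/15) = 3.
  m_4 = 15*3 - 19 = 26, d_4 = (916 - 26^2)/15 = 240/15 = 16, a_4 = floor((30 + 26)/16) = 3.
  m_5 = 16*3 - 26 = 22, d_5 = (916 - 22^2)/16 = 432/16 = 27, a_5 = floor((30 + 22)/27) = 1.
  m_6 = 27*1 - 22 = 5, d_6 = (916 - 5^2)/27 = 891/27 = 33, a_6 = floor((30 + 5)/33) = 1.
  m_7 = 33*1 - 5 = 28, d_7 = (916 - 28^2)/33 = 132/33 = 4, a_7 = floor((30 + 28)/4) = 14.
  m_8 = 4*14 - 28 = 28, d_8 = (916 - 28^2)/4 = 132/4 = 33, a_8 = floor((30 + 28)/33) = 1.
  m_9 = 33*1 - 28 = 5, d_9 = (916 - 5^2)/33 = 891/33 = 27, a_9 = floor((30 + 5)/27) = 1.
  m_10 = 27*1 - 5 = 22, d_10 = (916 - 22^2)/27 = 432/27 = 16, a_10 = floor((30 + 22)/16) = 3.
  m_11 = 16*3 - 22 = 26, d_11 = (916 - 26^2)/16 = 240/16 = 15, a_11 = floor((30 + 26)/15) = 3.
  m_12 = 15*3 - 26 = 19, d_12 = (916 - 19^2)/15 = 555/15 = 37, a_12 = floor((30 + 19)/37) = 1.
  m_13 = 37*1 - 19 = 18, d_13 = (916 - 18^2)/37 = 592/37 = 16, a_13 = floor((30 + 18)/16) = 3.
  m_14 = 16*3 - 18 = 30, d_14 = (916 - 30^2)/16 = 16/16 = 1, a_14 = floor((30 + 30)/1) = 60.
  m_15 = 1*60 - 30 = 30, d_15 = (916 - 30^2)/1 = 16/1 = 16: (m_15, d_15) = (m_1, d_1) = (30, 16), so from here the quotients repeat a_1, ..., a_14; the period length is 14.
So sqrt(916) = [30; (3, 1, 3, 3, 1, 1, 14, 1, 1, 3, 3, 1, 3, 60)] with period length k = 14.
k is even, so the fundamental solution of x^2 - 916y^2 = 1 is (p_{k-1}, q_{k-1}) = (p_13, q_13); compute convergents through index 13.
Convergents (p_i = a_i*p_{i-1} + p_{i-2}, q_i = a_i*q_{i-1} + q_{i-2} with p_{-2}=0, p_{-1}=1, q_{-2}=1, q_{-1}=0):
  i=0: a_0=30, p_0 = 30*1 + 0 = 30, q_0 = 30*0 + 1 = 1.
  i=1: a_1=3, p_1 = 3*30 + 1 = 91, q_1 = 3*1 + 0 = 3.
  i=2: a_2=1, p_2 = 1*91 + 30 = 121, q_2 = 1*3 + 1 = 4.
  i=3: a_3=3, p_3 = 3*121 + 91 = 454, q_3 = 3*4 + 3 = 15.
  i=4: a_4=3, p_4 = 3*454 + 121 = 1483, q_4 = 3*15 + 4 = 49.
  i=5: a_5=1, p_5 = 1*1483 + 454 = 1937, q_5 = 1*49 + 15 = 64.
  i=6: a_6=1, p_6 = 1*1937 + 1483 = 3420, q_6 = 1*64 + 49 = 113.
  i=7: a_7=14, p_7 = 14*3420 + 1937 = 49817, q_7 = 14*113 + 64 = 1646.
  i=8: a_8=1, p_8 = 1*49817 + 3420 = 53237, q_8 = 1*1646 + 113 = 1759.
  i=9: a_9=1, p_9 = 1*53237 + 49817 = 103054, q_9 = 1*1759 + 1646 = 3405.
  i=10: a_10=3, p_10 = 3*103054 + 53237 = 362399, q_10 = 3*3405 + 1759 = 11974.
  i=11: a_11=3, p_11 = 3*362399 + 103054 = 1190251, q_11 = 3*11974 + 3405 = 39327.
  i=12: a_12=1, p_12 = 1*1190251 + 362399 = 1552650, q_12 = 1*39327 + 11974 = 51301.
  i=13: a_13=3, p_13 = 3*1552650 + 1190251 = 5848201, q_13 = 3*51301 + 39327 = 193230.
Check: 5848201^2 - 916*193230^2 = 34201454936401 - 34201454936400 = 1, so (x, y) = (5848201, 193230) solves the equation, and by the theorem it is the least positive solution.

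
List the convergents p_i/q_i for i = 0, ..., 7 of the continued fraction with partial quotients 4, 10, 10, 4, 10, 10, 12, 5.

4/1, 41/10, 414/101, 1697/414, 17384/4241, 175537/42824, 2123828/518129, 10794677/2633469

Using the convergent recurrence p_i = a_i*p_{i-1} + p_{i-2}, q_i = a_i*q_{i-1} + q_{i-2} with p_{-2}=0, p_{-1}=1, q_{-2}=1, q_{-1}=0:
  i=0: a_0=4, p_0 = 4*1 + 0 = 4, q_0 = 4*0 + 1 = 1.
  i=1: a_1=10, p_1 = 10*4 + 1 = 41, q_1 = 10*1 + 0 = 10.
  i=2: a_2=10, p_2 = 10*41 + 4 = 414, q_2 = 10*10 + 1 = 101.
  i=3: a_3=4, p_3 = 4*414 + 41 = 1697, q_3 = 4*101 + 10 = 414.
  i=4: a_4=10, p_4 = 10*1697 + 414 = 17384, q_4 = 10*414 + 101 = 4241.
  i=5: a_5=10, p_5 = 10*17384 + 1697 = 175537, q_5 = 10*4241 + 414 = 42824.
  i=6: a_6=12, p_6 = 12*175537 + 17384 = 2123828, q_6 = 12*42824 + 4241 = 518129.
  i=7: a_7=5, p_7 = 5*2123828 + 175537 = 10794677, q_7 = 5*518129 + 42824 = 2633469.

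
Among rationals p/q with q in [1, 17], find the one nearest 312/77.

69/17

Expand x = 312/77 as a continued fraction with the Euclidean algorithm:
  312 = 4*77 + 4, so a_0 = 4.
  77 = 19*4 + 1, so a_1 = 19.
  4 = 4*1 + 0, so a_2 = 4.
so x = [4; 19, 4].
Convergents (p_i = a_i*p_{i-1} + p_{i-2}, q_i = a_i*q_{i-1} + q_{i-2} with p_{-2}=0, p_{-1}=1, q_{-2}=1, q_{-1}=0), until the denominator exceeds 17:
  i=0: a_0=4, p_0 = 4*1 + 0 = 4, q_0 = 4*0 + 1 = 1.
  i=1: a_1=19, p_1 = 19*4 + 1 = 77, q_1 = 19*1 + 0 = 19.
q_1 = 19 > 17, so the last convergent with denominator <= 17 is p_0/q_0 = 4/1.
The closest fraction with denominator <= 17 is either p_0/q_0 or the intermediate fraction (k*p_0 + p_{-1})/(k*q_0 + q_{-1}) with the largest k >= 1 whose denominator stays <= 17; these approach x as k grows, and every other convergent or intermediate fraction in range is farther away.
Largest k: floor((17 - q_{-1})/q_0) = floor((17 - 0)/1) = 17 (using the seeds p_{-1} = 1, q_{-1} = 0).
That gives (17*4 + 1)/(17*1 + 0) = 69/17.
Compare the errors: |x - 4/1| = |312*1 - 4*77|/(77*1) = 4/77, and |x - 69/17| = |312*17 - 69*77|/(77*17) = 9/1309.
Cross-multiplying, 9*77 = 693 < 5236 = 4*1309, so 9/1309 is smaller: the intermediate fraction 69/17 is closer to x than 4/1.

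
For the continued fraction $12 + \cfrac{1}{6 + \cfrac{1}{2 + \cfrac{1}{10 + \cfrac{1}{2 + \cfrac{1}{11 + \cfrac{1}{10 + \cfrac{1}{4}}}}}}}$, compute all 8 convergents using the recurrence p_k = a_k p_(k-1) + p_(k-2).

Using the convergent recurrence p_i = a_i*p_{i-1} + p_{i-2}, q_i = a_i*q_{i-1} + q_{i-2} with p_{-2}=0, p_{-1}=1, q_{-2}=1, q_{-1}=0:
  i=0: a_0=12, p_0 = 12*1 + 0 = 12, q_0 = 12*0 + 1 = 1.
  i=1: a_1=6, p_1 = 6*12 + 1 = 73, q_1 = 6*1 + 0 = 6.
  i=2: a_2=2, p_2 = 2*73 + 12 = 158, q_2 = 2*6 + 1 = 13.
  i=3: a_3=10, p_3 = 10*158 + 73 = 1653, q_3 = 10*13 + 6 = 136.
  i=4: a_4=2, p_4 = 2*1653 + 158 = 3464, q_4 = 2*136 + 13 = 285.
  i=5: a_5=11, p_5 = 11*3464 + 1653 = 39757, q_5 = 11*285 + 136 = 3271.
  i=6: a_6=10, p_6 = 10*39757 + 3464 = 401034, q_6 = 10*3271 + 285 = 32995.
  i=7: a_7=4, p_7 = 4*401034 + 39757 = 1643893, q_7 = 4*32995 + 3271 = 135251.

12/1, 73/6, 158/13, 1653/136, 3464/285, 39757/3271, 401034/32995, 1643893/135251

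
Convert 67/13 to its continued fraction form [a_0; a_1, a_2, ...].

[5; 6, 2]

Run the Euclidean algorithm on 67 and 13; the successive quotients are the partial quotients a_0, a_1, ... (each step inverts the fractional part left over by the previous one):
  67 = 5*13 + 2, so a_0 = 5.
  13 = 6*2 + 1, so a_1 = 6.
  2 = 2*1 + 0, so a_2 = 2.
The remainder reaches 0 after 3 divisions, so the expansion has 3 partial quotients, read off in order.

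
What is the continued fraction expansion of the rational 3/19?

[0; 6, 3]

Run the Euclidean algorithm on 3 and 19; the successive quotients are the partial quotients a_0, a_1, ... (each step inverts the fractional part left over by the previous one):
  3 = 0*19 + 3, so a_0 = 0.
  19 = 6*3 + 1, so a_1 = 6.
  3 = 3*1 + 0, so a_2 = 3.
The remainder reaches 0 after 3 divisions, so the expansion has 3 partial quotients, read off in order.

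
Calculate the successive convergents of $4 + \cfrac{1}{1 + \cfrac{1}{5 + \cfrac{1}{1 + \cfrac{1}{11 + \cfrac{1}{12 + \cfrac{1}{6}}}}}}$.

4/1, 5/1, 29/6, 34/7, 403/83, 4870/1003, 29623/6101

Using the convergent recurrence p_i = a_i*p_{i-1} + p_{i-2}, q_i = a_i*q_{i-1} + q_{i-2} with p_{-2}=0, p_{-1}=1, q_{-2}=1, q_{-1}=0:
  i=0: a_0=4, p_0 = 4*1 + 0 = 4, q_0 = 4*0 + 1 = 1.
  i=1: a_1=1, p_1 = 1*4 + 1 = 5, q_1 = 1*1 + 0 = 1.
  i=2: a_2=5, p_2 = 5*5 + 4 = 29, q_2 = 5*1 + 1 = 6.
  i=3: a_3=1, p_3 = 1*29 + 5 = 34, q_3 = 1*6 + 1 = 7.
  i=4: a_4=11, p_4 = 11*34 + 29 = 403, q_4 = 11*7 + 6 = 83.
  i=5: a_5=12, p_5 = 12*403 + 34 = 4870, q_5 = 12*83 + 7 = 1003.
  i=6: a_6=6, p_6 = 6*4870 + 403 = 29623, q_6 = 6*1003 + 83 = 6101.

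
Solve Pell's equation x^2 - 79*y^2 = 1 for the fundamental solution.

First expand sqrt(79) as a continued fraction. With x_i = (sqrt(79) + m_i)/d_i and (m_0, d_0) = (0, 1): a_0 = floor(sqrt(79)) = 8, since 8^2 = 64 <= 79 < 81 = 9^2.
Iterate m_{i+1} = d_i*a_i - m_i, d_{i+1} = (79 - m_{i+1}^2)/d_i, a_{i+1} = floor((a_0 + m_{i+1})/d_{i+1}):
  m_1 = 1*8 - 0 = 8, d_1 = (79 - 8^2)/1 = 15/1 = 15, a_1 = floor((8 + 8)/15) = 1.
  m_2 = 15*1 - 8 = 7, d_2 = (79 - 7^2)/15 = 30/15 = 2, a_2 = floor((8 + 7)/2) = 7.
  m_3 = 2*7 - 7 = 7, d_3 = (79 - 7^2)/2 = 30/2 = 15, a_3 = floor((8 + 7)/15) = 1.
  m_4 = 15*1 - 7 = 8, d_4 = (79 - 8^2)/15 = 15/15 = 1, a_4 = floor((8 + 8)/1) = 16.
  m_5 = 1*16 - 8 = 8, d_5 = (79 - 8^2)/1 = 15/1 = 15: (m_5, d_5) = (m_1, d_1) = (8, 15), so from here the quotients repeat a_1, ..., a_4; the period length is 4.
So sqrt(79) = [8; (1, 7, 1, 16)] with period length k = 4.
k is even, so the fundamental solution of x^2 - 79y^2 = 1 is (p_{k-1}, q_{k-1}) = (p_3, q_3); compute convergents through index 3.
Convergents (p_i = a_i*p_{i-1} + p_{i-2}, q_i = a_i*q_{i-1} + q_{i-2} with p_{-2}=0, p_{-1}=1, q_{-2}=1, q_{-1}=0):
  i=0: a_0=8, p_0 = 8*1 + 0 = 8, q_0 = 8*0 + 1 = 1.
  i=1: a_1=1, p_1 = 1*8 + 1 = 9, q_1 = 1*1 + 0 = 1.
  i=2: a_2=7, p_2 = 7*9 + 8 = 71, q_2 = 7*1 + 1 = 8.
  i=3: a_3=1, p_3 = 1*71 + 9 = 80, q_3 = 1*8 + 1 = 9.
Check: 80^2 - 79*9^2 = 6400 - 6399 = 1, so (x, y) = (80, 9) solves the equation, and by the theorem it is the least positive solution.

(x, y) = (80, 9)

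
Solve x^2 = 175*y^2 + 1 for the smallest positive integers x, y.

First expand sqrt(175) as a continued fraction. With x_i = (sqrt(175) + m_i)/d_i and (m_0, d_0) = (0, 1): a_0 = floor(sqrt(175)) = 13, since 13^2 = 169 <= 175 < 196 = 14^2.
Iterate m_{i+1} = d_i*a_i - m_i, d_{i+1} = (175 - m_{i+1}^2)/d_i, a_{i+1} = floor((a_0 + m_{i+1})/d_{i+1}):
  m_1 = 1*13 - 0 = 13, d_1 = (175 - 13^2)/1 = 6/1 = 6, a_1 = floor((13 + 13)/6) = 4.
  m_2 = 6*4 - 13 = 11, d_2 = (175 - 11^2)/6 = 54/6 = 9, a_2 = floor((13 + 11)/9) = 2.
  m_3 = 9*2 - 11 = 7, d_3 = (175 - 7^2)/9 = 126/9 = 14, a_3 = floor((13 + 7)/14) = 1.
  m_4 = 14*1 - 7 = 7, d_4 = (175 - 7^2)/14 = 126/14 = 9, a_4 = floor((13 + 7)/9) = 2.
  m_5 = 9*2 - 7 = 11, d_5 = (175 - 11^2)/9 = 54/9 = 6, a_5 = floor((13 + 11)/6) = 4.
  m_6 = 6*4 - 11 = 13, d_6 = (175 - 13^2)/6 = 6/6 = 1, a_6 = floor((13 + 13)/1) = 26.
  m_7 = 1*26 - 13 = 13, d_7 = (175 - 13^2)/1 = 6/1 = 6: (m_7, d_7) = (m_1, d_1) = (13, 6), so from here the quotients repeat a_1, ..., a_6; the period length is 6.
So sqrt(175) = [13; (4, 2, 1, 2, 4, 26)] with period length k = 6.
k is even, so the fundamental solution of x^2 - 175y^2 = 1 is (p_{k-1}, q_{k-1}) = (p_5, q_5); compute convergents through index 5.
Convergents (p_i = a_i*p_{i-1} + p_{i-2}, q_i = a_i*q_{i-1} + q_{i-2} with p_{-2}=0, p_{-1}=1, q_{-2}=1, q_{-1}=0):
  i=0: a_0=13, p_0 = 13*1 + 0 = 13, q_0 = 13*0 + 1 = 1.
  i=1: a_1=4, p_1 = 4*13 + 1 = 53, q_1 = 4*1 + 0 = 4.
  i=2: a_2=2, p_2 = 2*53 + 13 = 119, q_2 = 2*4 + 1 = 9.
  i=3: a_3=1, p_3 = 1*119 + 53 = 172, q_3 = 1*9 + 4 = 13.
  i=4: a_4=2, p_4 = 2*172 + 119 = 463, q_4 = 2*13 + 9 = 35.
  i=5: a_5=4, p_5 = 4*463 + 172 = 2024, q_5 = 4*35 + 13 = 153.
Check: 2024^2 - 175*153^2 = 4096576 - 4096575 = 1, so (x, y) = (2024, 153) solves the equation, and by the theorem it is the least positive solution.

(x, y) = (2024, 153)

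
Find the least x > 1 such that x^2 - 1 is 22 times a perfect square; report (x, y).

(x, y) = (197, 42)

First expand sqrt(22) as a continued fraction. With x_i = (sqrt(22) + m_i)/d_i and (m_0, d_0) = (0, 1): a_0 = floor(sqrt(22)) = 4, since 4^2 = 16 <= 22 < 25 = 5^2.
Iterate m_{i+1} = d_i*a_i - m_i, d_{i+1} = (22 - m_{i+1}^2)/d_i, a_{i+1} = floor((a_0 + m_{i+1})/d_{i+1}):
  m_1 = 1*4 - 0 = 4, d_1 = (22 - 4^2)/1 = 6/1 = 6, a_1 = floor((4 + 4)/6) = 1.
  m_2 = 6*1 - 4 = 2, d_2 = (22 - 2^2)/6 = 18/6 = 3, a_2 = floor((4 + 2)/3) = 2.
  m_3 = 3*2 - 2 = 4, d_3 = (22 - 4^2)/3 = 6/3 = 2, a_3 = floor((4 + 4)/2) = 4.
  m_4 = 2*4 - 4 = 4, d_4 = (22 - 4^2)/2 = 6/2 = 3, a_4 = floor((4 + 4)/3) = 2.
  m_5 = 3*2 - 4 = 2, d_5 = (22 - 2^2)/3 = 18/3 = 6, a_5 = floor((4 + 2)/6) = 1.
  m_6 = 6*1 - 2 = 4, d_6 = (22 - 4^2)/6 = 6/6 = 1, a_6 = floor((4 + 4)/1) = 8.
  m_7 = 1*8 - 4 = 4, d_7 = (22 - 4^2)/1 = 6/1 = 6: (m_7, d_7) = (m_1, d_1) = (4, 6), so from here the quotients repeat a_1, ..., a_6; the period length is 6.
So sqrt(22) = [4; (1, 2, 4, 2, 1, 8)] with period length k = 6.
k is even, so the fundamental solution of x^2 - 22y^2 = 1 is (p_{k-1}, q_{k-1}) = (p_5, q_5); compute convergents through index 5.
Convergents (p_i = a_i*p_{i-1} + p_{i-2}, q_i = a_i*q_{i-1} + q_{i-2} with p_{-2}=0, p_{-1}=1, q_{-2}=1, q_{-1}=0):
  i=0: a_0=4, p_0 = 4*1 + 0 = 4, q_0 = 4*0 + 1 = 1.
  i=1: a_1=1, p_1 = 1*4 + 1 = 5, q_1 = 1*1 + 0 = 1.
  i=2: a_2=2, p_2 = 2*5 + 4 = 14, q_2 = 2*1 + 1 = 3.
  i=3: a_3=4, p_3 = 4*14 + 5 = 61, q_3 = 4*3 + 1 = 13.
  i=4: a_4=2, p_4 = 2*61 + 14 = 136, q_4 = 2*13 + 3 = 29.
  i=5: a_5=1, p_5 = 1*136 + 61 = 197, q_5 = 1*29 + 13 = 42.
Check: 197^2 - 22*42^2 = 38809 - 38808 = 1, so (x, y) = (197, 42) solves the equation, and by the theorem it is the least positive solution.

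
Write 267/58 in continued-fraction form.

Run the Euclidean algorithm on 267 and 58; the successive quotients are the partial quotients a_0, a_1, ... (each step inverts the fractional part left over by the previous one):
  267 = 4*58 + 35, so a_0 = 4.
  58 = 1*35 + 23, so a_1 = 1.
  35 = 1*23 + 12, so a_2 = 1.
  23 = 1*12 + 11, so a_3 = 1.
  12 = 1*11 + 1, so a_4 = 1.
  11 = 11*1 + 0, so a_5 = 11.
The remainder reaches 0 after 6 divisions, so the expansion has 6 partial quotients, read off in order.

[4; 1, 1, 1, 1, 11]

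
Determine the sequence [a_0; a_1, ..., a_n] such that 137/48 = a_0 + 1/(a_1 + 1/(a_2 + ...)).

Run the Euclidean algorithm on 137 and 48; the successive quotients are the partial quotients a_0, a_1, ... (each step inverts the fractional part left over by the previous one):
  137 = 2*48 + 41, so a_0 = 2.
  48 = 1*41 + 7, so a_1 = 1.
  41 = 5*7 + 6, so a_2 = 5.
  7 = 1*6 + 1, so a_3 = 1.
  6 = 6*1 + 0, so a_4 = 6.
The remainder reaches 0 after 5 divisions, so the expansion has 5 partial quotients, read off in order.

[2; 1, 5, 1, 6]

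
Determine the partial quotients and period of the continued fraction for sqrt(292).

[17; (11, 2, 1, 3, 8, 3, 1, 2, 11, 34)]

Write x_i = (sqrt(292) + m_i)/d_i with (m_0, d_0) = (0, 1). a_0 = floor(sqrt(292)) = 17, since 17^2 = 289 <= 292 < 324 = 18^2.
Iterate m_{i+1} = d_i*a_i - m_i, d_{i+1} = (292 - m_{i+1}^2)/d_i, a_{i+1} = floor((a_0 + m_{i+1})/d_{i+1}):
  m_1 = 1*17 - 0 = 17, d_1 = (292 - 17^2)/1 = 3/1 = 3, a_1 = floor((17 + 17)/3) = 11.
  m_2 = 3*11 - 17 = 16, d_2 = (292 - 16^2)/3 = 36/3 = 12, a_2 = floor((17 + 16)/12) = 2.
  m_3 = 12*2 - 16 = 8, d_3 = (292 - 8^2)/12 = 228/12 = 19, a_3 = floor((17 + 8)/19) = 1.
  m_4 = 19*1 - 8 = 11, d_4 = (292 - 11^2)/19 = 171/19 = 9, a_4 = floor((17 + 11)/9) = 3.
  m_5 = 9*3 - 11 = 16, d_5 = (292 - 16^2)/9 = 36/9 = 4, a_5 = floor((17 + 16)/4) = 8.
  m_6 = 4*8 - 16 = 16, d_6 = (292 - 16^2)/4 = 36/4 = 9, a_6 = floor((17 + 16)/9) = 3.
  m_7 = 9*3 - 16 = 11, d_7 = (292 - 11^2)/9 = 171/9 = 19, a_7 = floor((17 + 11)/19) = 1.
  m_8 = 19*1 - 11 = 8, d_8 = (292 - 8^2)/19 = 228/19 = 12, a_8 = floor((17 + 8)/12) = 2.
  m_9 = 12*2 - 8 = 16, d_9 = (292 - 16^2)/12 = 36/12 = 3, a_9 = floor((17 + 16)/3) = 11.
  m_10 = 3*11 - 16 = 17, d_10 = (292 - 17^2)/3 = 3/3 = 1, a_10 = floor((17 + 17)/1) = 34.
  m_11 = 1*34 - 17 = 17, d_11 = (292 - 17^2)/1 = 3/1 = 3: (m_11, d_11) = (m_1, d_1) = (17, 3), so from here the quotients repeat a_1, ..., a_10; the period length is 10.
Hence the expansion of sqrt(292) is a_0 = 17 followed by the repeating block 11, 2, 1, 3, 8, 3, 1, 2, 11, 34 (period 10).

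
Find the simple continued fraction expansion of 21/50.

[0; 2, 2, 1, 1, 1, 2]

Run the Euclidean algorithm on 21 and 50; the successive quotients are the partial quotients a_0, a_1, ... (each step inverts the fractional part left over by the previous one):
  21 = 0*50 + 21, so a_0 = 0.
  50 = 2*21 + 8, so a_1 = 2.
  21 = 2*8 + 5, so a_2 = 2.
  8 = 1*5 + 3, so a_3 = 1.
  5 = 1*3 + 2, so a_4 = 1.
  3 = 1*2 + 1, so a_5 = 1.
  2 = 2*1 + 0, so a_6 = 2.
The remainder reaches 0 after 7 divisions, so the expansion has 7 partial quotients, read off in order.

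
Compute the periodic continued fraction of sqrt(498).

[22; (3, 6, 22, 6, 3, 44)]

Write x_i = (sqrt(498) + m_i)/d_i with (m_0, d_0) = (0, 1). a_0 = floor(sqrt(498)) = 22, since 22^2 = 484 <= 498 < 529 = 23^2.
Iterate m_{i+1} = d_i*a_i - m_i, d_{i+1} = (498 - m_{i+1}^2)/d_i, a_{i+1} = floor((a_0 + m_{i+1})/d_{i+1}):
  m_1 = 1*22 - 0 = 22, d_1 = (498 - 22^2)/1 = 14/1 = 14, a_1 = floor((22 + 22)/14) = 3.
  m_2 = 14*3 - 22 = 20, d_2 = (498 - 20^2)/14 = 98/14 = 7, a_2 = floor((22 + 20)/7) = 6.
  m_3 = 7*6 - 20 = 22, d_3 = (498 - 22^2)/7 = 14/7 = 2, a_3 = floor((22 + 22)/2) = 22.
  m_4 = 2*22 - 22 = 22, d_4 = (498 - 22^2)/2 = 14/2 = 7, a_4 = floor((22 + 22)/7) = 6.
  m_5 = 7*6 - 22 = 20, d_5 = (498 - 20^2)/7 = 98/7 = 14, a_5 = floor((22 + 20)/14) = 3.
  m_6 = 14*3 - 20 = 22, d_6 = (498 - 22^2)/14 = 14/14 = 1, a_6 = floor((22 + 22)/1) = 44.
  m_7 = 1*44 - 22 = 22, d_7 = (498 - 22^2)/1 = 14/1 = 14: (m_7, d_7) = (m_1, d_1) = (22, 14), so from here the quotients repeat a_1, ..., a_6; the period length is 6.
Hence the expansion of sqrt(498) is a_0 = 22 followed by the repeating block 3, 6, 22, 6, 3, 44 (period 6).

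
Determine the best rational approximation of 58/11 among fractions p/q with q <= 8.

37/7

Expand x = 58/11 as a continued fraction with the Euclidean algorithm:
  58 = 5*11 + 3, so a_0 = 5.
  11 = 3*3 + 2, so a_1 = 3.
  3 = 1*2 + 1, so a_2 = 1.
  2 = 2*1 + 0, so a_3 = 2.
so x = [5; 3, 1, 2].
Convergents (p_i = a_i*p_{i-1} + p_{i-2}, q_i = a_i*q_{i-1} + q_{i-2} with p_{-2}=0, p_{-1}=1, q_{-2}=1, q_{-1}=0), until the denominator exceeds 8:
  i=0: a_0=5, p_0 = 5*1 + 0 = 5, q_0 = 5*0 + 1 = 1.
  i=1: a_1=3, p_1 = 3*5 + 1 = 16, q_1 = 3*1 + 0 = 3.
  i=2: a_2=1, p_2 = 1*16 + 5 = 21, q_2 = 1*3 + 1 = 4.
  i=3: a_3=2, p_3 = 2*21 + 16 = 58, q_3 = 2*4 + 3 = 11.
q_3 = 11 > 8, so the last convergent with denominator <= 8 is p_2/q_2 = 21/4.
The closest fraction with denominator <= 8 is either p_2/q_2 or the intermediate fraction (k*p_2 + p_1)/(k*q_2 + q_1) with the largest k >= 1 whose denominator stays <= 8; these approach x as k grows, and every other convergent or intermediate fraction in range is farther away.
Largest k: floor((8 - q_1)/q_2) = floor((8 - 3)/4) = 1.
That gives (1*21 + 16)/(1*4 + 3) = 37/7.
Compare the errors: |x - 21/4| = |58*4 - 21*11|/(11*4) = 1/44, and |x - 37/7| = |58*7 - 37*11|/(11*7) = 1/77.
Cross-multiplying, 1*44 = 44 < 77 = 1*77, so 1/77 is smaller: the intermediate fraction 37/7 is closer to x than 21/4.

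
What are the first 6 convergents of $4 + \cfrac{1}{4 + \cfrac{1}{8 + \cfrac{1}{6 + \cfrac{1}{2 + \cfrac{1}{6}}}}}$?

Using the convergent recurrence p_i = a_i*p_{i-1} + p_{i-2}, q_i = a_i*q_{i-1} + q_{i-2} with p_{-2}=0, p_{-1}=1, q_{-2}=1, q_{-1}=0:
  i=0: a_0=4, p_0 = 4*1 + 0 = 4, q_0 = 4*0 + 1 = 1.
  i=1: a_1=4, p_1 = 4*4 + 1 = 17, q_1 = 4*1 + 0 = 4.
  i=2: a_2=8, p_2 = 8*17 + 4 = 140, q_2 = 8*4 + 1 = 33.
  i=3: a_3=6, p_3 = 6*140 + 17 = 857, q_3 = 6*33 + 4 = 202.
  i=4: a_4=2, p_4 = 2*857 + 140 = 1854, q_4 = 2*202 + 33 = 437.
  i=5: a_5=6, p_5 = 6*1854 + 857 = 11981, q_5 = 6*437 + 202 = 2824.

4/1, 17/4, 140/33, 857/202, 1854/437, 11981/2824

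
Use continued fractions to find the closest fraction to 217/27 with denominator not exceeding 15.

121/15

Expand x = 217/27 as a continued fraction with the Euclidean algorithm:
  217 = 8*27 + 1, so a_0 = 8.
  27 = 27*1 + 0, so a_1 = 27.
so x = [8; 27].
Convergents (p_i = a_i*p_{i-1} + p_{i-2}, q_i = a_i*q_{i-1} + q_{i-2} with p_{-2}=0, p_{-1}=1, q_{-2}=1, q_{-1}=0), until the denominator exceeds 15:
  i=0: a_0=8, p_0 = 8*1 + 0 = 8, q_0 = 8*0 + 1 = 1.
  i=1: a_1=27, p_1 = 27*8 + 1 = 217, q_1 = 27*1 + 0 = 27.
q_1 = 27 > 15, so the last convergent with denominator <= 15 is p_0/q_0 = 8/1.
The closest fraction with denominator <= 15 is either p_0/q_0 or the intermediate fraction (k*p_0 + p_{-1})/(k*q_0 + q_{-1}) with the largest k >= 1 whose denominator stays <= 15; these approach x as k grows, and every other convergent or intermediate fraction in range is farther away.
Largest k: floor((15 - q_{-1})/q_0) = floor((15 - 0)/1) = 15 (using the seeds p_{-1} = 1, q_{-1} = 0).
That gives (15*8 + 1)/(15*1 + 0) = 121/15.
Compare the errors: |x - 8/1| = |217*1 - 8*27|/(27*1) = 1/27, and |x - 121/15| = |217*15 - 121*27|/(27*15) = 12/405.
Cross-multiplying, 12*27 = 324 < 405 = 1*405, so 12/405 is smaller: the intermediate fraction 121/15 is closer to x than 8/1.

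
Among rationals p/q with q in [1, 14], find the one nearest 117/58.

Expand x = 117/58 as a continued fraction with the Euclidean algorithm:
  117 = 2*58 + 1, so a_0 = 2.
  58 = 58*1 + 0, so a_1 = 58.
so x = [2; 58].
Convergents (p_i = a_i*p_{i-1} + p_{i-2}, q_i = a_i*q_{i-1} + q_{i-2} with p_{-2}=0, p_{-1}=1, q_{-2}=1, q_{-1}=0), until the denominator exceeds 14:
  i=0: a_0=2, p_0 = 2*1 + 0 = 2, q_0 = 2*0 + 1 = 1.
  i=1: a_1=58, p_1 = 58*2 + 1 = 117, q_1 = 58*1 + 0 = 58.
q_1 = 58 > 14, so the last convergent with denominator <= 14 is p_0/q_0 = 2/1.
The closest fraction with denominator <= 14 is either p_0/q_0 or the intermediate fraction (k*p_0 + p_{-1})/(k*q_0 + q_{-1}) with the largest k >= 1 whose denominator stays <= 14; these approach x as k grows, and every other convergent or intermediate fraction in range is farther away.
Largest k: floor((14 - q_{-1})/q_0) = floor((14 - 0)/1) = 14 (using the seeds p_{-1} = 1, q_{-1} = 0).
That gives (14*2 + 1)/(14*1 + 0) = 29/14.
Compare the errors: |x - 2/1| = |117*1 - 2*58|/(58*1) = 1/58, and |x - 29/14| = |117*14 - 29*58|/(58*14) = 44/812.
Cross-multiplying, 1*812 = 812 < 2552 = 44*58, so 1/58 is smaller: the convergent 2/1 is closer to x than 29/14.

2/1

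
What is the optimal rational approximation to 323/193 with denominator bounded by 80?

Expand x = 323/193 as a continued fraction with the Euclidean algorithm:
  323 = 1*193 + 130, so a_0 = 1.
  193 = 1*130 + 63, so a_1 = 1.
  130 = 2*63 + 4, so a_2 = 2.
  63 = 15*4 + 3, so a_3 = 15.
  4 = 1*3 + 1, so a_4 = 1.
  3 = 3*1 + 0, so a_5 = 3.
so x = [1; 1, 2, 15, 1, 3].
Convergents (p_i = a_i*p_{i-1} + p_{i-2}, q_i = a_i*q_{i-1} + q_{i-2} with p_{-2}=0, p_{-1}=1, q_{-2}=1, q_{-1}=0), until the denominator exceeds 80:
  i=0: a_0=1, p_0 = 1*1 + 0 = 1, q_0 = 1*0 + 1 = 1.
  i=1: a_1=1, p_1 = 1*1 + 1 = 2, q_1 = 1*1 + 0 = 1.
  i=2: a_2=2, p_2 = 2*2 + 1 = 5, q_2 = 2*1 + 1 = 3.
  i=3: a_3=15, p_3 = 15*5 + 2 = 77, q_3 = 15*3 + 1 = 46.
  i=4: a_4=1, p_4 = 1*77 + 5 = 82, q_4 = 1*46 + 3 = 49.
  i=5: a_5=3, p_5 = 3*82 + 77 = 323, q_5 = 3*49 + 46 = 193.
q_5 = 193 > 80, so the last convergent with denominator <= 80 is p_4/q_4 = 82/49.
The closest fraction with denominator <= 80 is either p_4/q_4 or the intermediate fraction (k*p_4 + p_3)/(k*q_4 + q_3) with the largest k >= 1 whose denominator stays <= 80; these approach x as k grows, and every other convergent or intermediate fraction in range is farther away.
Largest k: floor((80 - q_3)/q_4) = floor((80 - 46)/49) = 0.
Since k = 0, no intermediate fraction beyond p_4/q_4 has denominator <= 80, so the convergent 82/49 is the closest (its error is |323*49 - 82*193|/(193*49) = 1/9457).

82/49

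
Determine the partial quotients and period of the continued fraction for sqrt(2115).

[45; (1, 90)]

Write x_i = (sqrt(2115) + m_i)/d_i with (m_0, d_0) = (0, 1). a_0 = floor(sqrt(2115)) = 45, since 45^2 = 2025 <= 2115 < 2116 = 46^2.
Iterate m_{i+1} = d_i*a_i - m_i, d_{i+1} = (2115 - m_{i+1}^2)/d_i, a_{i+1} = floor((a_0 + m_{i+1})/d_{i+1}):
  m_1 = 1*45 - 0 = 45, d_1 = (2115 - 45^2)/1 = 90/1 = 90, a_1 = floor((45 + 45)/90) = 1.
  m_2 = 90*1 - 45 = 45, d_2 = (2115 - 45^2)/90 = 90/90 = 1, a_2 = floor((45 + 45)/1) = 90.
  m_3 = 1*90 - 45 = 45, d_3 = (2115 - 45^2)/1 = 90/1 = 90: (m_3, d_3) = (m_1, d_1) = (45, 90), so from here the quotients repeat a_1, a_2; the period length is 2.
Hence the expansion of sqrt(2115) is a_0 = 45 followed by the repeating block 1, 90 (period 2).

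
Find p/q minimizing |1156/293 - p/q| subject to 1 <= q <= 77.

Expand x = 1156/293 as a continued fraction with the Euclidean algorithm:
  1156 = 3*293 + 277, so a_0 = 3.
  293 = 1*277 + 16, so a_1 = 1.
  277 = 17*16 + 5, so a_2 = 17.
  16 = 3*5 + 1, so a_3 = 3.
  5 = 5*1 + 0, so a_4 = 5.
so x = [3; 1, 17, 3, 5].
Convergents (p_i = a_i*p_{i-1} + p_{i-2}, q_i = a_i*q_{i-1} + q_{i-2} with p_{-2}=0, p_{-1}=1, q_{-2}=1, q_{-1}=0), until the denominator exceeds 77:
  i=0: a_0=3, p_0 = 3*1 + 0 = 3, q_0 = 3*0 + 1 = 1.
  i=1: a_1=1, p_1 = 1*3 + 1 = 4, q_1 = 1*1 + 0 = 1.
  i=2: a_2=17, p_2 = 17*4 + 3 = 71, q_2 = 17*1 + 1 = 18.
  i=3: a_3=3, p_3 = 3*71 + 4 = 217, q_3 = 3*18 + 1 = 55.
  i=4: a_4=5, p_4 = 5*217 + 71 = 1156, q_4 = 5*55 + 18 = 293.
q_4 = 293 > 77, so the last convergent with denominator <= 77 is p_3/q_3 = 217/55.
The closest fraction with denominator <= 77 is either p_3/q_3 or the intermediate fraction (k*p_3 + p_2)/(k*q_3 + q_2) with the largest k >= 1 whose denominator stays <= 77; these approach x as k grows, and every other convergent or intermediate fraction in range is farther away.
Largest k: floor((77 - q_2)/q_3) = floor((77 - 18)/55) = 1.
That gives (1*217 + 71)/(1*55 + 18) = 288/73.
Compare the errors: |x - 217/55| = |1156*55 - 217*293|/(293*55) = 1/16115, and |x - 288/73| = |1156*73 - 288*293|/(293*73) = 4/21389.
Cross-multiplying, 1*21389 = 21389 < 64460 = 4*16115, so 1/16115 is smaller: the convergent 217/55 is closer to x than 288/73.

217/55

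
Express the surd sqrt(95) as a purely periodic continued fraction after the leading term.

Write x_i = (sqrt(95) + m_i)/d_i with (m_0, d_0) = (0, 1). a_0 = floor(sqrt(95)) = 9, since 9^2 = 81 <= 95 < 100 = 10^2.
Iterate m_{i+1} = d_i*a_i - m_i, d_{i+1} = (95 - m_{i+1}^2)/d_i, a_{i+1} = floor((a_0 + m_{i+1})/d_{i+1}):
  m_1 = 1*9 - 0 = 9, d_1 = (95 - 9^2)/1 = 14/1 = 14, a_1 = floor((9 + 9)/14) = 1.
  m_2 = 14*1 - 9 = 5, d_2 = (95 - 5^2)/14 = 70/14 = 5, a_2 = floor((9 + 5)/5) = 2.
  m_3 = 5*2 - 5 = 5, d_3 = (95 - 5^2)/5 = 70/5 = 14, a_3 = floor((9 + 5)/14) = 1.
  m_4 = 14*1 - 5 = 9, d_4 = (95 - 9^2)/14 = 14/14 = 1, a_4 = floor((9 + 9)/1) = 18.
  m_5 = 1*18 - 9 = 9, d_5 = (95 - 9^2)/1 = 14/1 = 14: (m_5, d_5) = (m_1, d_1) = (9, 14), so from here the quotients repeat a_1, ..., a_4; the period length is 4.
Hence the expansion of sqrt(95) is a_0 = 9 followed by the repeating block 1, 2, 1, 18 (period 4).

[9; (1, 2, 1, 18)]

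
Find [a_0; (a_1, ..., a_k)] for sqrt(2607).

Write x_i = (sqrt(2607) + m_i)/d_i with (m_0, d_0) = (0, 1). a_0 = floor(sqrt(2607)) = 51, since 51^2 = 2601 <= 2607 < 2704 = 52^2.
Iterate m_{i+1} = d_i*a_i - m_i, d_{i+1} = (2607 - m_{i+1}^2)/d_i, a_{i+1} = floor((a_0 + m_{i+1})/d_{i+1}):
  m_1 = 1*51 - 0 = 51, d_1 = (2607 - 51^2)/1 = 6/1 = 6, a_1 = floor((51 + 51)/6) = 17.
  m_2 = 6*17 - 51 = 51, d_2 = (2607 - 51^2)/6 = 6/6 = 1, a_2 = floor((51 + 51)/1) = 102.
  m_3 = 1*102 - 51 = 51, d_3 = (2607 - 51^2)/1 = 6/1 = 6: (m_3, d_3) = (m_1, d_1) = (51, 6), so from here the quotients repeat a_1, a_2; the period length is 2.
Hence the expansion of sqrt(2607) is a_0 = 51 followed by the repeating block 17, 102 (period 2).

[51; (17, 102)]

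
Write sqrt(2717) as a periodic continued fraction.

Write x_i = (sqrt(2717) + m_i)/d_i with (m_0, d_0) = (0, 1). a_0 = floor(sqrt(2717)) = 52, since 52^2 = 2704 <= 2717 < 2809 = 53^2.
Iterate m_{i+1} = d_i*a_i - m_i, d_{i+1} = (2717 - m_{i+1}^2)/d_i, a_{i+1} = floor((a_0 + m_{i+1})/d_{i+1}):
  m_1 = 1*52 - 0 = 52, d_1 = (2717 - 52^2)/1 = 13/1 = 13, a_1 = floor((52 + 52)/13) = 8.
  m_2 = 13*8 - 52 = 52, d_2 = (2717 - 52^2)/13 = 13/13 = 1, a_2 = floor((52 + 52)/1) = 104.
  m_3 = 1*104 - 52 = 52, d_3 = (2717 - 52^2)/1 = 13/1 = 13: (m_3, d_3) = (m_1, d_1) = (52, 13), so from here the quotients repeat a_1, a_2; the period length is 2.
Hence the expansion of sqrt(2717) is a_0 = 52 followed by the repeating block 8, 104 (period 2).

[52; (8, 104)]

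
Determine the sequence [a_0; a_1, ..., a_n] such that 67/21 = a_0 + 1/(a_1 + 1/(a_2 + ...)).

[3; 5, 4]

Run the Euclidean algorithm on 67 and 21; the successive quotients are the partial quotients a_0, a_1, ... (each step inverts the fractional part left over by the previous one):
  67 = 3*21 + 4, so a_0 = 3.
  21 = 5*4 + 1, so a_1 = 5.
  4 = 4*1 + 0, so a_2 = 4.
The remainder reaches 0 after 3 divisions, so the expansion has 3 partial quotients, read off in order.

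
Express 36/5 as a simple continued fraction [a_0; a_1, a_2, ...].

Run the Euclidean algorithm on 36 and 5; the successive quotients are the partial quotients a_0, a_1, ... (each step inverts the fractional part left over by the previous one):
  36 = 7*5 + 1, so a_0 = 7.
  5 = 5*1 + 0, so a_1 = 5.
The remainder reaches 0 after 2 divisions, so the expansion has 2 partial quotients, read off in order.

[7; 5]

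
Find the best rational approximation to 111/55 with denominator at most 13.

Expand x = 111/55 as a continued fraction with the Euclidean algorithm:
  111 = 2*55 + 1, so a_0 = 2.
  55 = 55*1 + 0, so a_1 = 55.
so x = [2; 55].
Convergents (p_i = a_i*p_{i-1} + p_{i-2}, q_i = a_i*q_{i-1} + q_{i-2} with p_{-2}=0, p_{-1}=1, q_{-2}=1, q_{-1}=0), until the denominator exceeds 13:
  i=0: a_0=2, p_0 = 2*1 + 0 = 2, q_0 = 2*0 + 1 = 1.
  i=1: a_1=55, p_1 = 55*2 + 1 = 111, q_1 = 55*1 + 0 = 55.
q_1 = 55 > 13, so the last convergent with denominator <= 13 is p_0/q_0 = 2/1.
The closest fraction with denominator <= 13 is either p_0/q_0 or the intermediate fraction (k*p_0 + p_{-1})/(k*q_0 + q_{-1}) with the largest k >= 1 whose denominator stays <= 13; these approach x as k grows, and every other convergent or intermediate fraction in range is farther away.
Largest k: floor((13 - q_{-1})/q_0) = floor((13 - 0)/1) = 13 (using the seeds p_{-1} = 1, q_{-1} = 0).
That gives (13*2 + 1)/(13*1 + 0) = 27/13.
Compare the errors: |x - 2/1| = |111*1 - 2*55|/(55*1) = 1/55, and |x - 27/13| = |111*13 - 27*55|/(55*13) = 42/715.
Cross-multiplying, 1*715 = 715 < 2310 = 42*55, so 1/55 is smaller: the convergent 2/1 is closer to x than 27/13.

2/1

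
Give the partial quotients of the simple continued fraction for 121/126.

[0; 1, 24, 5]

Run the Euclidean algorithm on 121 and 126; the successive quotients are the partial quotients a_0, a_1, ... (each step inverts the fractional part left over by the previous one):
  121 = 0*126 + 121, so a_0 = 0.
  126 = 1*121 + 5, so a_1 = 1.
  121 = 24*5 + 1, so a_2 = 24.
  5 = 5*1 + 0, so a_3 = 5.
The remainder reaches 0 after 4 divisions, so the expansion has 4 partial quotients, read off in order.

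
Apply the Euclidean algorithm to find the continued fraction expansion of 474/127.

Run the Euclidean algorithm on 474 and 127; the successive quotients are the partial quotients a_0, a_1, ... (each step inverts the fractional part left over by the previous one):
  474 = 3*127 + 93, so a_0 = 3.
  127 = 1*93 + 34, so a_1 = 1.
  93 = 2*34 + 25, so a_2 = 2.
  34 = 1*25 + 9, so a_3 = 1.
  25 = 2*9 + 7, so a_4 = 2.
  9 = 1*7 + 2, so a_5 = 1.
  7 = 3*2 + 1, so a_6 = 3.
  2 = 2*1 + 0, so a_7 = 2.
The remainder reaches 0 after 8 divisions, so the expansion has 8 partial quotients, read off in order.

[3; 1, 2, 1, 2, 1, 3, 2]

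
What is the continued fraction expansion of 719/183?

Run the Euclidean algorithm on 719 and 183; the successive quotients are the partial quotients a_0, a_1, ... (each step inverts the fractional part left over by the previous one):
  719 = 3*183 + 170, so a_0 = 3.
  183 = 1*170 + 13, so a_1 = 1.
  170 = 13*13 + 1, so a_2 = 13.
  13 = 13*1 + 0, so a_3 = 13.
The remainder reaches 0 after 4 divisions, so the expansion has 4 partial quotients, read off in order.

[3; 1, 13, 13]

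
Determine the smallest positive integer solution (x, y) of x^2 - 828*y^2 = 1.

(x, y) = (1151, 40)

First expand sqrt(828) as a continued fraction. With x_i = (sqrt(828) + m_i)/d_i and (m_0, d_0) = (0, 1): a_0 = floor(sqrt(828)) = 28, since 28^2 = 784 <= 828 < 841 = 29^2.
Iterate m_{i+1} = d_i*a_i - m_i, d_{i+1} = (828 - m_{i+1}^2)/d_i, a_{i+1} = floor((a_0 + m_{i+1})/d_{i+1}):
  m_1 = 1*28 - 0 = 28, d_1 = (828 - 28^2)/1 = 44/1 = 44, a_1 = floor((28 + 28)/44) = 1.
  m_2 = 44*1 - 28 = 16, d_2 = (828 - 16^2)/44 = 572/44 = 13, a_2 = floor((28 + 16)/13) = 3.
  m_3 = 13*3 - 16 = 23, d_3 = (828 - 23^2)/13 = 299/13 = 23, a_3 = floor((28 + 23)/23) = 2.
  m_4 = 23*2 - 23 = 23, d_4 = (828 - 23^2)/23 = 299/23 = 13, a_4 = floor((28 + 23)/13) = 3.
  m_5 = 13*3 - 23 = 16, d_5 = (828 - 16^2)/13 = 572/13 = 44, a_5 = floor((28 + 16)/44) = 1.
  m_6 = 44*1 - 16 = 28, d_6 = (828 - 28^2)/44 = 44/44 = 1, a_6 = floor((28 + 28)/1) = 56.
  m_7 = 1*56 - 28 = 28, d_7 = (828 - 28^2)/1 = 44/1 = 44: (m_7, d_7) = (m_1, d_1) = (28, 44), so from here the quotients repeat a_1, ..., a_6; the period length is 6.
So sqrt(828) = [28; (1, 3, 2, 3, 1, 56)] with period length k = 6.
k is even, so the fundamental solution of x^2 - 828y^2 = 1 is (p_{k-1}, q_{k-1}) = (p_5, q_5); compute convergents through index 5.
Convergents (p_i = a_i*p_{i-1} + p_{i-2}, q_i = a_i*q_{i-1} + q_{i-2} with p_{-2}=0, p_{-1}=1, q_{-2}=1, q_{-1}=0):
  i=0: a_0=28, p_0 = 28*1 + 0 = 28, q_0 = 28*0 + 1 = 1.
  i=1: a_1=1, p_1 = 1*28 + 1 = 29, q_1 = 1*1 + 0 = 1.
  i=2: a_2=3, p_2 = 3*29 + 28 = 115, q_2 = 3*1 + 1 = 4.
  i=3: a_3=2, p_3 = 2*115 + 29 = 259, q_3 = 2*4 + 1 = 9.
  i=4: a_4=3, p_4 = 3*259 + 115 = 892, q_4 = 3*9 + 4 = 31.
  i=5: a_5=1, p_5 = 1*892 + 259 = 1151, q_5 = 1*31 + 9 = 40.
Check: 1151^2 - 828*40^2 = 1324801 - 1324800 = 1, so (x, y) = (1151, 40) solves the equation, and by the theorem it is the least positive solution.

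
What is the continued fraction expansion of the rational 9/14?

Run the Euclidean algorithm on 9 and 14; the successive quotients are the partial quotients a_0, a_1, ... (each step inverts the fractional part left over by the previous one):
  9 = 0*14 + 9, so a_0 = 0.
  14 = 1*9 + 5, so a_1 = 1.
  9 = 1*5 + 4, so a_2 = 1.
  5 = 1*4 + 1, so a_3 = 1.
  4 = 4*1 + 0, so a_4 = 4.
The remainder reaches 0 after 5 divisions, so the expansion has 5 partial quotients, read off in order.

[0; 1, 1, 1, 4]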